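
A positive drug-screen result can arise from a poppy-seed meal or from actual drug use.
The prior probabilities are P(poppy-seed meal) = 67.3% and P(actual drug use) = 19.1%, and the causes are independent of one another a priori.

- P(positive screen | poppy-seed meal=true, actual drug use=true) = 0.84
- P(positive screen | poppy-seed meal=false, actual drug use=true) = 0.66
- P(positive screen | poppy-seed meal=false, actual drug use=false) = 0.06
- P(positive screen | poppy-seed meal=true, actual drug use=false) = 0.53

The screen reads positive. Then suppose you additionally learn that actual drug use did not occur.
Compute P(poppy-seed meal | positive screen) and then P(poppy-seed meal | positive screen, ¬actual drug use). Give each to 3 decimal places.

By total probability over the 4 (poppy-seed meal, actual drug use) configurations:
  P(positive screen) = 0.06×0.327×0.809 + 0.66×0.327×0.191 + 0.53×0.673×0.809 + 0.84×0.673×0.191
        = 0.015873 + 0.041222 + 0.288562 + 0.107976 = 0.453633
The terms with poppy-seed meal present sum to 0.396538, so
  P(poppy-seed meal | positive screen) = 0.396538 / 0.453633 ≈ 0.874

Now condition on the additional information:
Sum P(positive screen|·) weighted by the priors over both values of poppy-seed meal:
  P(positive screen | ¬actual drug use) = 0.06×0.327 + 0.53×0.673
        = 0.019620 + 0.356690 = 0.376310
Keeping only the poppy-seed meal-present terms gives 0.356690, so
  P(poppy-seed meal | positive screen, ¬actual drug use) = 0.356690 / 0.376310 ≈ 0.948
With actual drug use excluded, poppy-seed meal must carry more of the explanatory weight for the positive screen.

P(poppy-seed meal | positive screen) ≈ 0.874; P(poppy-seed meal | positive screen, ¬actual drug use) ≈ 0.948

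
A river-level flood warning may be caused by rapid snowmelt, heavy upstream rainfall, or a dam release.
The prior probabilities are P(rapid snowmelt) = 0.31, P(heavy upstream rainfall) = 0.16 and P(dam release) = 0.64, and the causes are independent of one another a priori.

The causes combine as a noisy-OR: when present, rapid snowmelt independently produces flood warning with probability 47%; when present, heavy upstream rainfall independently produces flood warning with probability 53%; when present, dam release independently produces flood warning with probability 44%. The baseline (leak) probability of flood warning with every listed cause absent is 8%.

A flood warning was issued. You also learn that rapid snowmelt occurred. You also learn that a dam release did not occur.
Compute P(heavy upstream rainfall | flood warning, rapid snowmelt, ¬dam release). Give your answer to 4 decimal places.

Under noisy-OR, P(flood warning | causes) = 1 − (1−0.08)·∏(1−qᵢ) over the active causes.
By total probability over both values of heavy upstream rainfall:
  P(flood warning | rapid snowmelt, ¬dam release) = 0.5124·0.84 + 0.770828·0.16
        = 0.430416 + 0.123332 = 0.553748
The terms with heavy upstream rainfall present sum to 0.123332, so
  P(heavy upstream rainfall | flood warning, rapid snowmelt, ¬dam release) = 0.123332 / 0.553748 ≈ 0.2227

P(heavy upstream rainfall | flood warning, rapid snowmelt, ¬dam release) ≈ 0.2227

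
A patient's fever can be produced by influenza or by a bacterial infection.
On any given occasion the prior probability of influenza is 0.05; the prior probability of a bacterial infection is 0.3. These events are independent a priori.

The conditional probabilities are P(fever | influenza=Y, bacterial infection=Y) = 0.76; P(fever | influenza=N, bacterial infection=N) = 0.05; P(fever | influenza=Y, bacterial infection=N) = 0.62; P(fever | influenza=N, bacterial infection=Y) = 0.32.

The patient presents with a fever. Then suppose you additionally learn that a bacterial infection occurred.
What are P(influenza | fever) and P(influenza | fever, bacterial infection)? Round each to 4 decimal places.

P(influenza | fever) ≈ 0.2101; P(influenza | fever, bacterial infection) ≈ 0.1111

Sum P(fever|·) weighted by the priors over the 4 (influenza, bacterial infection) configurations:
  P(fever) = 0.05×0.95×0.7 + 0.32×0.95×0.3 + 0.62×0.05×0.7 + 0.76×0.05×0.3
        = 0.033250 + 0.091200 + 0.021700 + 0.011400 = 0.157550
Configurations with influenza contribute 0.033100, so
  P(influenza | fever) = 0.033100 / 0.157550 ≈ 0.2101

Now condition on the additional information:
P(fever | bacterial infection) = 0.32·0.95 + 0.76·0.05 = 0.304000 + 0.038000 = 0.342000
Of this, 0.038000 comes from 0.76·0.05 (the influenza=true cases).
Hence the posterior is 0.038000/0.342000 ≈ 0.1111.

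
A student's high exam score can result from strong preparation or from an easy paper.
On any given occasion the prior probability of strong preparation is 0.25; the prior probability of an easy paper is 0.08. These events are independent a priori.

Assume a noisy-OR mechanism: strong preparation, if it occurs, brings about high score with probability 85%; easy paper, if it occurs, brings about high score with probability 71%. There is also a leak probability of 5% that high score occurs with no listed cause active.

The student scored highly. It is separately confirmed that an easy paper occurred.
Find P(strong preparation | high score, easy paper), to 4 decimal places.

Under noisy-OR, P(high score | causes) = 1 − (1−0.05)·∏(1−qᵢ) over the active causes.
Enumerate both values of strong preparation and weight by the priors:
  P(high score | easy paper) = 0.7245×0.75 + 0.958675×0.25
        = 0.543375 + 0.239669 = 0.783044
Configurations with strong preparation contribute 0.239669, so
  P(strong preparation | high score, easy paper) = 0.239669 / 0.783044 ≈ 0.3061

P(strong preparation | high score, easy paper) ≈ 0.3061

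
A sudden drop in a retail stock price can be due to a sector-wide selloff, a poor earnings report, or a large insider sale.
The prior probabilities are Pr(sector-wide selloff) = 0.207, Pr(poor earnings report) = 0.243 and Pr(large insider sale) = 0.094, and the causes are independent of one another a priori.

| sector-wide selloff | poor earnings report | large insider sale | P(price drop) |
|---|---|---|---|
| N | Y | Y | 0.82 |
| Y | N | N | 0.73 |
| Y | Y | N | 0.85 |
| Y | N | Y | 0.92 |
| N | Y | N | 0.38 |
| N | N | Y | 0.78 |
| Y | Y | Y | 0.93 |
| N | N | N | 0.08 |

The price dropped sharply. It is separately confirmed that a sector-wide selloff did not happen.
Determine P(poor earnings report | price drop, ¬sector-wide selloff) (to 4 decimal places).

P(poor earnings report | price drop, ¬sector-wide selloff) ≈ 0.4812

Weight on poor earnings report=true, given the evidence: 0.083660 + 0.018730 = 0.102390
Denominator P(price drop | ¬sector-wide selloff): 0.08*0.757*0.906 + 0.78*0.757*0.094 + 0.38*0.243*0.906 + 0.82*0.243*0.094 = 0.212760
P(poor earnings report | price drop, ¬sector-wide selloff) = 0.102390/0.212760 ≈ 0.4812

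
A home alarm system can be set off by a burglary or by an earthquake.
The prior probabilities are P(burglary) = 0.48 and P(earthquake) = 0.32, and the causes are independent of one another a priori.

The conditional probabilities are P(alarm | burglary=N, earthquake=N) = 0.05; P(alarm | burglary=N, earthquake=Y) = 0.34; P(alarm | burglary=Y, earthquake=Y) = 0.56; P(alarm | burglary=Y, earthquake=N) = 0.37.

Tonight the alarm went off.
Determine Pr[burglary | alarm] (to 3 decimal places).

Pr[burglary | alarm] ≈ 0.736

Numerator (weight on configurations with burglary): 0.120768 + 0.086016 = 0.206784
The normalizing constant is 0.05×0.52×0.68 + 0.34×0.52×0.32 + 0.37×0.48×0.68 + 0.56×0.48×0.32 = 0.281040
P(burglary | alarm) = 0.206784/0.281040 ≈ 0.736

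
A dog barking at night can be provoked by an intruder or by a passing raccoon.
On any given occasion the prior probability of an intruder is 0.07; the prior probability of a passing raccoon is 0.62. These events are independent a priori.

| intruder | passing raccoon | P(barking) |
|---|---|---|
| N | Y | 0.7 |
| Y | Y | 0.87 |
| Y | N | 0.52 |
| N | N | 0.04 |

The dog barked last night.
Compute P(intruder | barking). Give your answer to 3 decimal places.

P(barking) = 0.04×0.93×0.38 + 0.7×0.93×0.62 + 0.52×0.07×0.38 + 0.87×0.07×0.62 = 0.014136 + 0.403620 + 0.013832 + 0.037758 = 0.469346
The intruder-present share is 0.013832 + 0.037758 = 0.051590.
P(intruder | barking) = 0.051590 / 0.469346 ≈ 0.110

P(intruder | barking) ≈ 0.110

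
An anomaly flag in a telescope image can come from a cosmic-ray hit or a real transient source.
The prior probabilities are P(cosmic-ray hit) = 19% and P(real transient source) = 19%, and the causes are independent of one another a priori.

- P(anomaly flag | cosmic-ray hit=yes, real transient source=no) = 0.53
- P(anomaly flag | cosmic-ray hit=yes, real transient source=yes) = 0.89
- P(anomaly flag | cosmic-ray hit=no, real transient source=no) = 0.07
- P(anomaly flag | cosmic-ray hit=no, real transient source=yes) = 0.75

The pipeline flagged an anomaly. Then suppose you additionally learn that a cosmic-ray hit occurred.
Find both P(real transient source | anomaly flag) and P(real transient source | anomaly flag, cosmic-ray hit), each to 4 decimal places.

P(real transient source | anomaly flag) ≈ 0.5365; P(real transient source | anomaly flag, cosmic-ray hit) ≈ 0.2826

Weight on real transient source=true, given the evidence: 0.115425 + 0.032129 = 0.147554
Normalizer over all consistent configurations: 0.07·0.81·0.81 + 0.75·0.81·0.19 + 0.53·0.19·0.81 + 0.89·0.19·0.19 = 0.275048
P(real transient source | anomaly flag) = 0.147554/0.275048 ≈ 0.5365

With the extra evidence:
By total probability over both values of real transient source:
  P(anomaly flag | cosmic-ray hit) = 0.53·0.81 + 0.89·0.19
        = 0.429300 + 0.169100 = 0.598400
The terms with real transient source present sum to 0.169100, so
  P(real transient source | anomaly flag, cosmic-ray hit) = 0.169100 / 0.598400 ≈ 0.2826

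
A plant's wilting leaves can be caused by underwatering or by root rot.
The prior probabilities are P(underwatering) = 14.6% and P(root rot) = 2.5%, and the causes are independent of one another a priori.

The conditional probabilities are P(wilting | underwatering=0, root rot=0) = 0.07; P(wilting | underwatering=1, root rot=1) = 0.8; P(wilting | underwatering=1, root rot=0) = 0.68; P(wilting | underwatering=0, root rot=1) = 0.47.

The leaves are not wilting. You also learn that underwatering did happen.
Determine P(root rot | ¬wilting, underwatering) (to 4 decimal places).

Sum P(¬wilting|·) weighted by the priors over both values of root rot:
  P(¬wilting | underwatering) = 0.32*0.975 + 0.2*0.025
        = 0.312000 + 0.005000 = 0.317000
Keeping only the root rot-present terms gives 0.005000, so
  P(root rot | ¬wilting, underwatering) = 0.005000 / 0.317000 ≈ 0.0158

P(root rot | ¬wilting, underwatering) ≈ 0.0158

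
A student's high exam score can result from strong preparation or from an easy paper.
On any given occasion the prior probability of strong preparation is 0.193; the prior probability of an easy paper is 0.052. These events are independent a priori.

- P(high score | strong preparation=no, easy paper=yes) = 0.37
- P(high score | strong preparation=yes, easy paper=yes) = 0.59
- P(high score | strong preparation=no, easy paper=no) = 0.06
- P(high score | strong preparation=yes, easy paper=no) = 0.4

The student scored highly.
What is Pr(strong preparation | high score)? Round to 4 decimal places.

Pr(strong preparation | high score) ≈ 0.5629

By total probability over the 4 (strong preparation, easy paper) configurations:
  P(high score) = 0.06×0.807×0.948 + 0.37×0.807×0.052 + 0.4×0.193×0.948 + 0.59×0.193×0.052
        = 0.045902 + 0.015527 + 0.073186 + 0.005921 = 0.140536
Keeping only the strong preparation-present terms gives 0.079107, so
  P(strong preparation | high score) = 0.079107 / 0.140536 ≈ 0.5629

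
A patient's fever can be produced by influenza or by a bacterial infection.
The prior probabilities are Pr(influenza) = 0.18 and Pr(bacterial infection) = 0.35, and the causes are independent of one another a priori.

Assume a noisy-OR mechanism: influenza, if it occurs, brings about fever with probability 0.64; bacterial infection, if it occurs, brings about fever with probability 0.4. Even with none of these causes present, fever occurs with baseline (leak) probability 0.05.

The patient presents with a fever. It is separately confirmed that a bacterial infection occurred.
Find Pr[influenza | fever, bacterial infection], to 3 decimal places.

Under noisy-OR, P(fever | causes) = 1 − (1−0.05)·∏(1−qᵢ) over the active causes.
P(fever | bacterial infection) = 0.43*0.82 + 0.7948*0.18 = 0.352600 + 0.143064 = 0.495664
Restricting to configurations with influenza present: 0.7948*0.18 = 0.143064.
Hence the posterior is 0.143064/0.495664 ≈ 0.289.

Pr[influenza | fever, bacterial infection] ≈ 0.289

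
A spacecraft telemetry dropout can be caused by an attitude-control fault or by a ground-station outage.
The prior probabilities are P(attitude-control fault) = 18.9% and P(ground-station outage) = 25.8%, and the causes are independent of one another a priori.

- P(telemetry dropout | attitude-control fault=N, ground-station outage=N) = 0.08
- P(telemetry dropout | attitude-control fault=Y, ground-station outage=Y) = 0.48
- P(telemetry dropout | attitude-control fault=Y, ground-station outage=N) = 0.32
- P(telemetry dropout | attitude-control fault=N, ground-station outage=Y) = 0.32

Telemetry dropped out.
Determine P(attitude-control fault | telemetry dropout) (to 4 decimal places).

P(attitude-control fault | telemetry dropout) ≈ 0.3724

Enumerate the 4 (attitude-control fault, ground-station outage) configurations and weight by the priors:
  P(telemetry dropout) = 0.08·0.811·0.742 + 0.32·0.811·0.258 + 0.32·0.189·0.742 + 0.48·0.189·0.258
        = 0.048141 + 0.066956 + 0.044876 + 0.023406 = 0.183379
Keeping only the attitude-control fault-present terms gives 0.068282, so
  P(attitude-control fault | telemetry dropout) = 0.068282 / 0.183379 ≈ 0.3724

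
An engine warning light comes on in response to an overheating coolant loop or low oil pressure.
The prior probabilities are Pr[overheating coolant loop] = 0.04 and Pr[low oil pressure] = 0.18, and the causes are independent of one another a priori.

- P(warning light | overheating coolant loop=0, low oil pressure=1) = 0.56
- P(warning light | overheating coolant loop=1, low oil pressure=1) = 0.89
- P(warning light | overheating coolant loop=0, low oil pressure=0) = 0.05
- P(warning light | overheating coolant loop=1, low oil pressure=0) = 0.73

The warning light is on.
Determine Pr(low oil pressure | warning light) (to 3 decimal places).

Sum P(warning light|·) weighted by the priors over the 4 (overheating coolant loop, low oil pressure) configurations:
  P(warning light) = 0.05×0.96×0.82 + 0.56×0.96×0.18 + 0.73×0.04×0.82 + 0.89×0.04×0.18
        = 0.039360 + 0.096768 + 0.023944 + 0.006408 = 0.166480
Keeping only the low oil pressure-present terms gives 0.103176, so
  P(low oil pressure | warning light) = 0.103176 / 0.166480 ≈ 0.620

Pr(low oil pressure | warning light) ≈ 0.620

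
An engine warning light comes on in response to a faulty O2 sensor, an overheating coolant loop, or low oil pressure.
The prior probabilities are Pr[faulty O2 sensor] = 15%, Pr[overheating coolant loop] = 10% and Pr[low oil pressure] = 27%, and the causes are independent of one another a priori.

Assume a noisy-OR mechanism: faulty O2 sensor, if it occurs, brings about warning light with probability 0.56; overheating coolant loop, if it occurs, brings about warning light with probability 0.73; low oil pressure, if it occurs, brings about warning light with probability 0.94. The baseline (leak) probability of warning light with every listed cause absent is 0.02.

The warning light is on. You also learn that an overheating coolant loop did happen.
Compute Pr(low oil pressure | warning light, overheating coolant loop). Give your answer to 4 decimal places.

Pr(low oil pressure | warning light, overheating coolant loop) ≈ 0.3248

Under noisy-OR, P(warning light | causes) = 1 − (1−0.02)·∏(1−qᵢ) over the active causes.
P(warning light | overheating coolant loop) = 0.7354*0.85*0.73 + 0.984124*0.85*0.27 + 0.883576*0.15*0.73 + 0.993015*0.15*0.27 = 0.456316 + 0.225856 + 0.096752 + 0.040217 = 0.819141
Restricting to configurations with low oil pressure present: 0.225856 + 0.040217 = 0.266073.
So P(low oil pressure | warning light, overheating coolant loop) = 0.266073/0.819141 ≈ 0.3248.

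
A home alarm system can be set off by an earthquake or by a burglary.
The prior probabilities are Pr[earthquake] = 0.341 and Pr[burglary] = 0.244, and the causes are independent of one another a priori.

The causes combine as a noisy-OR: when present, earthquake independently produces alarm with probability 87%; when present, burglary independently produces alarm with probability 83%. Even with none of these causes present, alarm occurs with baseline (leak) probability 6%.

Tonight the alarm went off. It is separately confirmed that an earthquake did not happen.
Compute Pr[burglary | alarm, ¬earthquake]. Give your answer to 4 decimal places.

Pr[burglary | alarm, ¬earthquake] ≈ 0.8188

Under noisy-OR, P(alarm | causes) = 1 − (1−0.06)·∏(1−qᵢ) over the active causes.
P(alarm | ¬earthquake) = 0.06×0.756 + 0.8402×0.244 = 0.045360 + 0.205009 = 0.250369
Of this, 0.205009 comes from 0.8402×0.244 (the burglary=true cases).
So P(burglary | alarm, ¬earthquake) = 0.205009/0.250369 ≈ 0.8188.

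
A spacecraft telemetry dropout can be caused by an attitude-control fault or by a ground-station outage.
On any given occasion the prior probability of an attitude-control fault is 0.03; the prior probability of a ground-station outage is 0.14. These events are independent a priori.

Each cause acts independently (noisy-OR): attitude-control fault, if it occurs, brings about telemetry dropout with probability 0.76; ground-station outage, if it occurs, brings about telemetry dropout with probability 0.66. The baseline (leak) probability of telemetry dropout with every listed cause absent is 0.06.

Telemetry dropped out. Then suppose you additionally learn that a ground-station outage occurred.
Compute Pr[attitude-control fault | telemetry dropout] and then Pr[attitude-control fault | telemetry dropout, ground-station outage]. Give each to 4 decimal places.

Under noisy-OR, P(telemetry dropout | causes) = 1 − (1−0.06)·∏(1−qᵢ) over the active causes.
Weight on attitude-control fault=true, given the evidence: 0.019980 + 0.003878 = 0.023858
Normalizer over all consistent configurations: 0.06×0.97×0.86 + 0.6804×0.97×0.14 + 0.7744×0.03×0.86 + 0.923296×0.03×0.14 = 0.166308
Posterior = 0.023858 / 0.166308 ≈ 0.1435

Now also conditioning on ground-station outage=true:
P(telemetry dropout | ground-station outage) = 0.6804*0.97 + 0.923296*0.03 = 0.659988 + 0.027699 = 0.687687
Restricting to configurations with attitude-control fault present: 0.923296*0.03 = 0.027699.
Hence the posterior is 0.027699/0.687687 ≈ 0.0403.
The drop from 0.1435 to 0.0403 is the explaining-away (discounting) effect.

Pr[attitude-control fault | telemetry dropout] ≈ 0.1435; Pr[attitude-control fault | telemetry dropout, ground-station outage] ≈ 0.0403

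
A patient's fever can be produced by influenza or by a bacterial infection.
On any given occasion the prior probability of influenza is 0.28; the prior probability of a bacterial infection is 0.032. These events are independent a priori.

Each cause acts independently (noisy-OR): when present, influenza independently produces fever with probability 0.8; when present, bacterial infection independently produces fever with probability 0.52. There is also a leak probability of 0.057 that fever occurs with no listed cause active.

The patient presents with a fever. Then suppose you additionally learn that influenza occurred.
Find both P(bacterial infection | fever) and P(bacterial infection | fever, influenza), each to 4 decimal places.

Under noisy-OR, P(fever | causes) = 1 − (1−0.057)·∏(1−qᵢ) over the active causes.
P(fever) = 0.057·0.72·0.968 + 0.54736·0.72·0.032 + 0.8114·0.28·0.968 + 0.909472·0.28·0.032 = 0.039727 + 0.012611 + 0.219922 + 0.008149 = 0.280409
Restricting to configurations with bacterial infection present: 0.012611 + 0.008149 = 0.020760.
P(bacterial infection | fever) = 0.020760 / 0.280409 ≈ 0.0740

Now condition on the additional information:
P(fever | influenza) = 0.8114*0.968 + 0.909472*0.032 = 0.785435 + 0.029103 = 0.814538
Of this, 0.029103 comes from 0.909472*0.032 (the bacterial infection=true cases).
P(bacterial infection | fever, influenza) = 0.029103 / 0.814538 ≈ 0.0357
This is intercausal reasoning (explaining away): once influenza accounts for the fever, bacterial infection becomes less likely.

P(bacterial infection | fever) ≈ 0.0740; P(bacterial infection | fever, influenza) ≈ 0.0357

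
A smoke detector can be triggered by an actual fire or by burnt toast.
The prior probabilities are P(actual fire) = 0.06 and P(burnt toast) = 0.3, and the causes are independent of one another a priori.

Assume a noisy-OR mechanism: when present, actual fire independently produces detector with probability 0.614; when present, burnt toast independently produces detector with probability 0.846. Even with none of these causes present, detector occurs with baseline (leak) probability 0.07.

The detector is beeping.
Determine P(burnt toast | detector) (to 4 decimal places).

Under noisy-OR, P(detector | causes) = 1 − (1−0.07)·∏(1−qᵢ) over the active causes.
For the numerator, keep only burnt toast=true terms: 0.241612 + 0.017005 = 0.258617
Normalizer over all consistent configurations: 0.07·0.94·0.7 + 0.85678·0.94·0.3 + 0.64102·0.06·0.7 + 0.944717·0.06·0.3 = 0.331600
P(burnt toast | detector) = 0.258617/0.331600 ≈ 0.7799

P(burnt toast | detector) ≈ 0.7799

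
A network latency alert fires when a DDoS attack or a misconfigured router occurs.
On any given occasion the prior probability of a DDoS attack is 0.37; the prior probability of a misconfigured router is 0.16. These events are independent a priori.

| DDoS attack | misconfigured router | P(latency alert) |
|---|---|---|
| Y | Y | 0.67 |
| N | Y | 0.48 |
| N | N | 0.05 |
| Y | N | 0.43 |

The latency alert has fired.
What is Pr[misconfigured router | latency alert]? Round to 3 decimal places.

P(latency alert) = 0.05·0.63·0.84 + 0.48·0.63·0.16 + 0.43·0.37·0.84 + 0.67·0.37·0.16 = 0.026460 + 0.048384 + 0.133644 + 0.039664 = 0.248152
Restricting to configurations with misconfigured router present: 0.048384 + 0.039664 = 0.088048.
So P(misconfigured router | latency alert) = 0.088048/0.248152 ≈ 0.355.

Pr[misconfigured router | latency alert] ≈ 0.355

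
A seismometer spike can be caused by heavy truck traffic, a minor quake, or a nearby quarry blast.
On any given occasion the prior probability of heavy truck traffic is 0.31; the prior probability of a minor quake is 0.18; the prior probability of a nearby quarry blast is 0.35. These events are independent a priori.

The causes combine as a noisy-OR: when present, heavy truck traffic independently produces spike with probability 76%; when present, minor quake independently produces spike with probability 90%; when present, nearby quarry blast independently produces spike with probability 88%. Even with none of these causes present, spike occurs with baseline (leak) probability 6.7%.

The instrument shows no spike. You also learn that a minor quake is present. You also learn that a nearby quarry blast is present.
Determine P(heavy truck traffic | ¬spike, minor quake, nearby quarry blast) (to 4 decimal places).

P(heavy truck traffic | ¬spike, minor quake, nearby quarry blast) ≈ 0.0973

Under noisy-OR, P(spike | causes) = 1 − (1−0.067)·∏(1−qᵢ) over the active causes.
By total probability over both values of heavy truck traffic:
  P(¬spike | minor quake, nearby quarry blast) = 0.011196×0.69 + 0.002687×0.31
        = 0.007725 + 0.000833 = 0.008558
Keeping only the heavy truck traffic-present terms gives 0.000833, so
  P(heavy truck traffic | ¬spike, minor quake, nearby quarry blast) = 0.000833 / 0.008558 ≈ 0.0973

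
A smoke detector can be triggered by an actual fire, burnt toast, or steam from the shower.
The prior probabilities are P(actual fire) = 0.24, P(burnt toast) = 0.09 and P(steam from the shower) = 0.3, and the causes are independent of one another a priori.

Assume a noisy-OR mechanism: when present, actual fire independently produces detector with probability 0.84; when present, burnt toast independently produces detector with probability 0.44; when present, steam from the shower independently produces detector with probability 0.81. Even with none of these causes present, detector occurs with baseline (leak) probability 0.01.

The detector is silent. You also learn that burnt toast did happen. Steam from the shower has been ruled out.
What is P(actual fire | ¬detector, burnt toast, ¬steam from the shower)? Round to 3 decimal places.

Under noisy-OR, P(detector | causes) = 1 − (1−0.01)·∏(1−qᵢ) over the active causes.
Numerator (weight on configurations with actual fire): 0.088704×0.24 = 0.021289
Normalizer over all consistent configurations: 0.5544×0.76 + 0.088704×0.24 = 0.442633
P(actual fire | ¬detector, burnt toast, ¬steam from the shower) = 0.021289/0.442633 ≈ 0.048

P(actual fire | ¬detector, burnt toast, ¬steam from the shower) ≈ 0.048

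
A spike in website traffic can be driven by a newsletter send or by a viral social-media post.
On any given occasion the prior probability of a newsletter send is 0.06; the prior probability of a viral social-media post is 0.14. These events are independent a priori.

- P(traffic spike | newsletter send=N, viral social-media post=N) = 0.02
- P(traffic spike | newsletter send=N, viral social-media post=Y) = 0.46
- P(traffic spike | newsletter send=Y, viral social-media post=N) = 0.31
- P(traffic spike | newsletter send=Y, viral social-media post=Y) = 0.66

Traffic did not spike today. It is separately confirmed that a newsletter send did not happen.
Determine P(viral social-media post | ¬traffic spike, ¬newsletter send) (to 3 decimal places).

P(viral social-media post | ¬traffic spike, ¬newsletter send) ≈ 0.082

Weight on viral social-media post=true, given the evidence: 0.54×0.14 = 0.075600
Denominator P(¬traffic spike | ¬newsletter send): 0.98×0.86 + 0.54×0.14 = 0.918400
P(viral social-media post | ¬traffic spike, ¬newsletter send) = 0.075600/0.918400 ≈ 0.082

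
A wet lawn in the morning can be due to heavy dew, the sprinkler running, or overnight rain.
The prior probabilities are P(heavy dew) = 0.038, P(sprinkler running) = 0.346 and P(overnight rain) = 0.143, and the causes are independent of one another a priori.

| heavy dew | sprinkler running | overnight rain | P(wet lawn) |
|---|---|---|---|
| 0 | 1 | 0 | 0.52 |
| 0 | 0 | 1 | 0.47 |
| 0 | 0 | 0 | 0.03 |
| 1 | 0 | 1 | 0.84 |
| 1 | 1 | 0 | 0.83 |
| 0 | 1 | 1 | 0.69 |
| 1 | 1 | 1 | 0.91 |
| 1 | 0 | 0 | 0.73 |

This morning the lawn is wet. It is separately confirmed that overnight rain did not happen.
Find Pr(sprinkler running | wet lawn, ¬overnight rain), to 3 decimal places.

P(wet lawn | ¬overnight rain) = 0.03*0.962*0.654 + 0.52*0.962*0.346 + 0.73*0.038*0.654 + 0.83*0.038*0.346 = 0.018874 + 0.173083 + 0.018142 + 0.010913 = 0.221012
Of this, 0.183996 comes from 0.173083 + 0.010913 (the sprinkler running=true cases).
Hence the posterior is 0.183996/0.221012 ≈ 0.833.

Pr(sprinkler running | wet lawn, ¬overnight rain) ≈ 0.833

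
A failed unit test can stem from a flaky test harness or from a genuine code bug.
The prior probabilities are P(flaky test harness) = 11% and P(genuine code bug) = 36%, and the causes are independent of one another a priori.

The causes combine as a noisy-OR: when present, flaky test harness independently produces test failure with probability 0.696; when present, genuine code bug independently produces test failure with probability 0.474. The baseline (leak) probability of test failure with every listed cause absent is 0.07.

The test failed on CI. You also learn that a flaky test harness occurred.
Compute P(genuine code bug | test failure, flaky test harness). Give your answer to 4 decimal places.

P(genuine code bug | test failure, flaky test harness) ≈ 0.4003

Under noisy-OR, P(test failure | causes) = 1 − (1−0.07)·∏(1−qᵢ) over the active causes.
P(test failure | flaky test harness) = 0.71728×0.64 + 0.851289×0.36 = 0.459059 + 0.306464 = 0.765523
The genuine code bug-present share is 0.851289×0.36 = 0.306464.
P(genuine code bug | test failure, flaky test harness) = 0.306464 / 0.765523 ≈ 0.4003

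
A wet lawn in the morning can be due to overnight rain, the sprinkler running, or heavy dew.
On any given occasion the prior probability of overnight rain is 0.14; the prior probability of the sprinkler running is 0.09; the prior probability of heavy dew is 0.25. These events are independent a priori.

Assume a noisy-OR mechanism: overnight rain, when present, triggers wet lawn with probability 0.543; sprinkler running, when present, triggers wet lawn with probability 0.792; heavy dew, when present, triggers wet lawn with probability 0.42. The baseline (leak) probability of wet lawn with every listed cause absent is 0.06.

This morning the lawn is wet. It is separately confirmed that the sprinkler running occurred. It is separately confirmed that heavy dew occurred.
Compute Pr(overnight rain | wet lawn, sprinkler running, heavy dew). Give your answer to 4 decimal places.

Pr(overnight rain | wet lawn, sprinkler running, heavy dew) ≈ 0.1483

Under noisy-OR, P(wet lawn | causes) = 1 − (1−0.06)·∏(1−qᵢ) over the active causes.
P(wet lawn | sprinkler running, heavy dew) = 0.886598*0.86 + 0.948175*0.14 = 0.762474 + 0.132745 = 0.895219
Of this, 0.132745 comes from 0.948175*0.14 (the overnight rain=true cases).
So P(overnight rain | wet lawn, sprinkler running, heavy dew) = 0.132745/0.895219 ≈ 0.1483.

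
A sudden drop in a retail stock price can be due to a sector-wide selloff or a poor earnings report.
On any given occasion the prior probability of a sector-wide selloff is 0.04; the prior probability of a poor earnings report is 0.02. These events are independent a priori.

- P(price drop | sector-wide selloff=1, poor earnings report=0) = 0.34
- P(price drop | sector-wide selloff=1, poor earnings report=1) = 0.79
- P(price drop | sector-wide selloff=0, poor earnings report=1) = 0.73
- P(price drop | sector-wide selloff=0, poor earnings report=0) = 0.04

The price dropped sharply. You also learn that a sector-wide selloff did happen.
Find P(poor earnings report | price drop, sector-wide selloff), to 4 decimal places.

Sum P(price drop|·) weighted by the priors over both values of poor earnings report:
  P(price drop | sector-wide selloff) = 0.34·0.98 + 0.79·0.02
        = 0.333200 + 0.015800 = 0.349000
Keeping only the poor earnings report-present terms gives 0.015800, so
  P(poor earnings report | price drop, sector-wide selloff) = 0.015800 / 0.349000 ≈ 0.0453

P(poor earnings report | price drop, sector-wide selloff) ≈ 0.0453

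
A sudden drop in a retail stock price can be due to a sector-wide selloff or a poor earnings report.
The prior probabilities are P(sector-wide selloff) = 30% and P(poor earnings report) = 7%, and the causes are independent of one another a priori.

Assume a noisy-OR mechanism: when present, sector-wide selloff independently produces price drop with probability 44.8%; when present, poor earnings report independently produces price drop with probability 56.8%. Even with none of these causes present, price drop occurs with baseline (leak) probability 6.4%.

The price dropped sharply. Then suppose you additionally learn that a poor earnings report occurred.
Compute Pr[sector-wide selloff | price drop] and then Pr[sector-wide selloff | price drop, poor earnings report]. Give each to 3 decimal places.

Under noisy-OR, P(price drop | causes) = 1 − (1−0.064)·∏(1−qᵢ) over the active causes.
P(price drop) = 0.064*0.7*0.93 + 0.595648*0.7*0.07 + 0.483328*0.3*0.93 + 0.776798*0.3*0.07 = 0.041664 + 0.029187 + 0.134849 + 0.016313 = 0.222013
Restricting to configurations with sector-wide selloff present: 0.134849 + 0.016313 = 0.151162.
P(sector-wide selloff | price drop) = 0.151162 / 0.222013 ≈ 0.681

Now condition on the additional information:
P(price drop | poor earnings report) = 0.595648·0.7 + 0.776798·0.3 = 0.416954 + 0.233039 = 0.649993
Restricting to configurations with sector-wide selloff present: 0.776798·0.3 = 0.233039.
Hence the posterior is 0.233039/0.649993 ≈ 0.359.
— poor earnings report explains away the evidence for sector-wide selloff.

Pr[sector-wide selloff | price drop] ≈ 0.681; Pr[sector-wide selloff | price drop, poor earnings report] ≈ 0.359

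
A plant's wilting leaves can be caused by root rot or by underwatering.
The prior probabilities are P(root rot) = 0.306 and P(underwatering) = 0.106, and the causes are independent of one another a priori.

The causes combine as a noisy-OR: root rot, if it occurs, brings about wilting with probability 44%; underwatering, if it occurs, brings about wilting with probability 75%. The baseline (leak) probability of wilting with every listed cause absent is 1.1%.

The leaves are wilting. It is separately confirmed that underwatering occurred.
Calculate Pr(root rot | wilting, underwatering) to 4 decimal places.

Pr(root rot | wilting, underwatering) ≈ 0.3354

Under noisy-OR, P(wilting | causes) = 1 − (1−0.011)·∏(1−qᵢ) over the active causes.
P(wilting | underwatering) = 0.75275·0.694 + 0.86154·0.306 = 0.522408 + 0.263631 = 0.786039
Restricting to configurations with root rot present: 0.86154·0.306 = 0.263631.
So P(root rot | wilting, underwatering) = 0.263631/0.786039 ≈ 0.3354.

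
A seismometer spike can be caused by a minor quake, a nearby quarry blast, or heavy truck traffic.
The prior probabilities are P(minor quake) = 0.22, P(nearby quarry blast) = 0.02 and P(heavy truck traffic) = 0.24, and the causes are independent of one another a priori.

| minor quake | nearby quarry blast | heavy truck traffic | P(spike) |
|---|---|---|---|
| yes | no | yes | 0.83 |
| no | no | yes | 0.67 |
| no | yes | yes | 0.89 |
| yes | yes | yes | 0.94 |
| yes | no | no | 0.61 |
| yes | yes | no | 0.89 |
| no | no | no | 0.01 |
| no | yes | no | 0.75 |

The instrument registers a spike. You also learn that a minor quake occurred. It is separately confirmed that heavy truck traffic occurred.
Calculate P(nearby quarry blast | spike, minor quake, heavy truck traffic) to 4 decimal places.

P(nearby quarry blast | spike, minor quake, heavy truck traffic) ≈ 0.0226

P(spike | minor quake, heavy truck traffic) = 0.83*0.98 + 0.94*0.02 = 0.813400 + 0.018800 = 0.832200
The nearby quarry blast-present share is 0.94*0.02 = 0.018800.
Hence the posterior is 0.018800/0.832200 ≈ 0.0226.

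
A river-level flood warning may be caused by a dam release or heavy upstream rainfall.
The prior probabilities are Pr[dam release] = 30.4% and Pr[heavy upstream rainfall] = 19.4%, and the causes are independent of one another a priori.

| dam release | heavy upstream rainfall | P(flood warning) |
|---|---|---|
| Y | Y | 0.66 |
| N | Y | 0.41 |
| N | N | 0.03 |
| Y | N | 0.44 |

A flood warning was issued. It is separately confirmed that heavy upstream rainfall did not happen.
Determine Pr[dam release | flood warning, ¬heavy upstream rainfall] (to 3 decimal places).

Pr[dam release | flood warning, ¬heavy upstream rainfall] ≈ 0.865

By total probability over both values of dam release:
  P(flood warning | ¬heavy upstream rainfall) = 0.03×0.696 + 0.44×0.304
        = 0.020880 + 0.133760 = 0.154640
Configurations with dam release contribute 0.133760, so
  P(dam release | flood warning, ¬heavy upstream rainfall) = 0.133760 / 0.154640 ≈ 0.865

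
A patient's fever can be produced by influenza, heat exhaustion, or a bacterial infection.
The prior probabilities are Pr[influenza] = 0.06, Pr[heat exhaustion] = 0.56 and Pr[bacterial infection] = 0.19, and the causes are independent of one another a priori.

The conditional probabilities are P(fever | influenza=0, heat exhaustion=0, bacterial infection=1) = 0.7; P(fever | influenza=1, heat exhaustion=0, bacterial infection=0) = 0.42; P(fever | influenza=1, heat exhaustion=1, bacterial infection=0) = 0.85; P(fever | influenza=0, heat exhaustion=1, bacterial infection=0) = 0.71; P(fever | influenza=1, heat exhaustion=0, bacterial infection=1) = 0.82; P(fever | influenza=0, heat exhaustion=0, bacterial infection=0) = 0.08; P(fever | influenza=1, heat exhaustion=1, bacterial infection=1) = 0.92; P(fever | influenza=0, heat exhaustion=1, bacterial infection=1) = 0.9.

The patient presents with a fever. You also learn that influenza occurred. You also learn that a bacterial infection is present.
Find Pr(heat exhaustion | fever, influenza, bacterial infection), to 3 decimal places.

Pr(heat exhaustion | fever, influenza, bacterial infection) ≈ 0.588

Sum P(fever|·) weighted by the priors over both values of heat exhaustion:
  P(fever | influenza, bacterial infection) = 0.82×0.44 + 0.92×0.56
        = 0.360800 + 0.515200 = 0.876000
The terms with heat exhaustion present sum to 0.515200, so
  P(heat exhaustion | fever, influenza, bacterial infection) = 0.515200 / 0.876000 ≈ 0.588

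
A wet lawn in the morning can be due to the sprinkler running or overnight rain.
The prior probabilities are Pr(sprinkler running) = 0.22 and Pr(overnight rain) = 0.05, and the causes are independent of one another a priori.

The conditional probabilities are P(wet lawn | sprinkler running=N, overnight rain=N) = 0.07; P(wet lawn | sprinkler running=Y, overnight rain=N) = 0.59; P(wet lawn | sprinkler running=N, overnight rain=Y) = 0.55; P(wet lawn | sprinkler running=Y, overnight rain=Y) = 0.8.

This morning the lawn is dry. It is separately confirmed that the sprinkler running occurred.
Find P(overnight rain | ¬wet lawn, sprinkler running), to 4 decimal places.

P(¬wet lawn | sprinkler running) = 0.41*0.95 + 0.2*0.05 = 0.389500 + 0.010000 = 0.399500
Of this, 0.010000 comes from 0.2*0.05 (the overnight rain=true cases).
P(overnight rain | ¬wet lawn, sprinkler running) = 0.010000 / 0.399500 ≈ 0.0250

P(overnight rain | ¬wet lawn, sprinkler running) ≈ 0.0250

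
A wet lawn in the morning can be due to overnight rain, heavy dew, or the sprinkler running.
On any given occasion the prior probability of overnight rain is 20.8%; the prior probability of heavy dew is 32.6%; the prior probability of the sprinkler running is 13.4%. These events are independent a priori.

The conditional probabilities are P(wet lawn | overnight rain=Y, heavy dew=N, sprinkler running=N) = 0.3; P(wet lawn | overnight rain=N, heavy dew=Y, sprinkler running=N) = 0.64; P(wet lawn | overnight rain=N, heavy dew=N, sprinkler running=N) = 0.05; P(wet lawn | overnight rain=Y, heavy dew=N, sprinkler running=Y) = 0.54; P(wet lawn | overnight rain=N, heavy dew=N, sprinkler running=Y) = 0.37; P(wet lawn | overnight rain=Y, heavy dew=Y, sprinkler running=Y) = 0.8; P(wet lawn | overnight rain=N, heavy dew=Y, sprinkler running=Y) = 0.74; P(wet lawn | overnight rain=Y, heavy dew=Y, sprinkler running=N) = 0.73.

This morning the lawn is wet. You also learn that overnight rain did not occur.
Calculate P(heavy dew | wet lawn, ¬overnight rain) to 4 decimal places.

P(heavy dew | wet lawn, ¬overnight rain) ≈ 0.7729

P(wet lawn | ¬overnight rain) = 0.05·0.674·0.866 + 0.37·0.674·0.134 + 0.64·0.326·0.866 + 0.74·0.326·0.134 = 0.029184 + 0.033417 + 0.180682 + 0.032326 = 0.275609
Of this, 0.213008 comes from 0.180682 + 0.032326 (the heavy dew=true cases).
P(heavy dew | wet lawn, ¬overnight rain) = 0.213008 / 0.275609 ≈ 0.7729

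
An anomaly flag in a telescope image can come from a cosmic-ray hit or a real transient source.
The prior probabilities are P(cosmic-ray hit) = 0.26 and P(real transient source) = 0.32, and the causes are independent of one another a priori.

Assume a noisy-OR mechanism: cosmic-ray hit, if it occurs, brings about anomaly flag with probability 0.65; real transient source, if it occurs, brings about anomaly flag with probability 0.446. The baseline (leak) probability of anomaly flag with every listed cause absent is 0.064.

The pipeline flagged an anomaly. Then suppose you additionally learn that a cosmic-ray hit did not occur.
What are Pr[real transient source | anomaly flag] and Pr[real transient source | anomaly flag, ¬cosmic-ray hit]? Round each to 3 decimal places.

Under noisy-OR, P(anomaly flag | causes) = 1 − (1−0.064)·∏(1−qᵢ) over the active causes.
By total probability over the 4 (cosmic-ray hit, real transient source) configurations:
  P(anomaly flag) = 0.064×0.74×0.68 + 0.481456×0.74×0.32 + 0.6724×0.26×0.68 + 0.81851×0.26×0.32
        = 0.032205 + 0.114009 + 0.118880 + 0.068100 = 0.333194
The terms with real transient source present sum to 0.182109, so
  P(real transient source | anomaly flag) = 0.182109 / 0.333194 ≈ 0.547

Now also conditioning on cosmic-ray hit≠true:
Weight on real transient source=true, given the evidence: 0.481456*0.32 = 0.154066
The normalizing constant is 0.064*0.68 + 0.481456*0.32 = 0.197586
Posterior = 0.154066 / 0.197586 ≈ 0.780
With cosmic-ray hit excluded, real transient source must carry more of the explanatory weight for the anomaly flag.

Pr[real transient source | anomaly flag] ≈ 0.547; Pr[real transient source | anomaly flag, ¬cosmic-ray hit] ≈ 0.780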